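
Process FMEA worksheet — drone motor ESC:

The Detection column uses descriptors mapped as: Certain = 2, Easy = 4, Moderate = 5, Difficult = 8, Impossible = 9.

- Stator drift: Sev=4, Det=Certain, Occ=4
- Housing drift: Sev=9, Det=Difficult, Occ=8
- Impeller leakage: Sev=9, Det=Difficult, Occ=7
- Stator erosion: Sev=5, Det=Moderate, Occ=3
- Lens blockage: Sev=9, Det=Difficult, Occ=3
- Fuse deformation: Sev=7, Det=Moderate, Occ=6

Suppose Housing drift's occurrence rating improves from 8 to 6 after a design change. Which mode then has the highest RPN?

Impeller leakage

RPN = Severity × Occurrence × Detection:
  Stator drift: 4 × 4 × 2 = 32
  Housing drift: 9 × 8 × 8 = 576
  Impeller leakage: 9 × 7 × 8 = 504
  Stator erosion: 5 × 3 × 5 = 75
  Lens blockage: 9 × 3 × 8 = 216
  Fuse deformation: 7 × 6 × 5 = 210
After action: Housing drift → 9 × 6 × 8 = 432.
Revised RPNs: Impeller leakage=504, Housing drift=432, Lens blockage=216, Fuse deformation=210, Stator erosion=75, Stator drift=32.
Highest is now Impeller leakage (504).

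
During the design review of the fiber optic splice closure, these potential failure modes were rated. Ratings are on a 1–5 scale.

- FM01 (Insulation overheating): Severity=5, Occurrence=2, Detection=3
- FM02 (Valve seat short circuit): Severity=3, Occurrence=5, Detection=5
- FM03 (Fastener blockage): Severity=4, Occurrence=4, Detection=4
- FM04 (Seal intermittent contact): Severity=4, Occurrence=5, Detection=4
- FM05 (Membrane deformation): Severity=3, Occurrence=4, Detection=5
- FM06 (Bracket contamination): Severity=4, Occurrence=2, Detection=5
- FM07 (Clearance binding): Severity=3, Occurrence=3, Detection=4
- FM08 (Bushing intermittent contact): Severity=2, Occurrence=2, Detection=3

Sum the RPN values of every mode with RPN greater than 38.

RPN = Severity × Occurrence × Detection:
  FM01: 5 × 2 × 3 = 30
  FM02: 3 × 5 × 5 = 75
  FM03: 4 × 4 × 4 = 64
  FM04: 4 × 5 × 4 = 80
  FM05: 3 × 4 × 5 = 60
  FM06: 4 × 2 × 5 = 40
  FM07: 3 × 3 × 4 = 36
  FM08: 2 × 2 × 3 = 12
RPN > 38: FM02 (75), FM03 (64), FM04 (80), FM05 (60), FM06 (40).
Sum: 75 + 64 + 80 + 60 + 40 = 319.

319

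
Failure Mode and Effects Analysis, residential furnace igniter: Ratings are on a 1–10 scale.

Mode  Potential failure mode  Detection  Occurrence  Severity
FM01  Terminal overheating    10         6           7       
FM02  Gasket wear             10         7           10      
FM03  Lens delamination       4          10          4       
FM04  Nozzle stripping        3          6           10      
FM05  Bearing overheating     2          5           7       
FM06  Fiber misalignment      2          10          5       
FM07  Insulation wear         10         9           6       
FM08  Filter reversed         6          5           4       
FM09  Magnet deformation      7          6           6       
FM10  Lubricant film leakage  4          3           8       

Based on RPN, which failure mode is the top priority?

FM02

RPN = Severity × Occurrence × Detection:
  FM01: 7 × 6 × 10 = 420
  FM02: 10 × 7 × 10 = 700
  FM03: 4 × 10 × 4 = 160
  FM04: 10 × 6 × 3 = 180
  FM05: 7 × 5 × 2 = 70
  FM06: 5 × 10 × 2 = 100
  FM07: 6 × 9 × 10 = 540
  FM08: 4 × 5 × 6 = 120
  FM09: 6 × 6 × 7 = 252
  FM10: 8 × 3 × 4 = 96
Highest RPN is 700 → FM02.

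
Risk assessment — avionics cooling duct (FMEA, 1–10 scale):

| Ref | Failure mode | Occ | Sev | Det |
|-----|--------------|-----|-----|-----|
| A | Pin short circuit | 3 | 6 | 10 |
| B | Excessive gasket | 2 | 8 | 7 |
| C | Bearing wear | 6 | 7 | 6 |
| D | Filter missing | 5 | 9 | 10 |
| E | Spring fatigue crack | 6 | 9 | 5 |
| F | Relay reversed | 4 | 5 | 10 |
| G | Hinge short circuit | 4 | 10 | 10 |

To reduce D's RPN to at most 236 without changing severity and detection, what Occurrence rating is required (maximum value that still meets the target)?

D: S=9, O=5, D=10 → current RPN = 450.
Fixed product = 90. Need 90 × O ≤ 236, so O ≤ 236/90 = 2.62.
Maximum integer Occurrence rating = 2 (gives RPN 180; O=3 would give 270 > 236).

2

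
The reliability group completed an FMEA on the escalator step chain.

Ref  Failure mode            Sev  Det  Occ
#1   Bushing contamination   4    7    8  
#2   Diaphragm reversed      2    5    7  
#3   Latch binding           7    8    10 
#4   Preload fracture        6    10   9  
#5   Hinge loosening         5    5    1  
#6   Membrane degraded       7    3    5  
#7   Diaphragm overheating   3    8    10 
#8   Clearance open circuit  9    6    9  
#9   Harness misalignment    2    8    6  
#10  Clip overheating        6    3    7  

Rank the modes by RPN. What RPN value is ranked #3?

486

RPN = Severity × Occurrence × Detection:
  #1: 4 × 8 × 7 = 224
  #2: 2 × 7 × 5 = 70
  #3: 7 × 10 × 8 = 560
  #4: 6 × 9 × 10 = 540
  #5: 5 × 1 × 5 = 25
  #6: 7 × 5 × 3 = 105
  #7: 3 × 10 × 8 = 240
  #8: 9 × 9 × 6 = 486
  #9: 2 × 6 × 8 = 96
  #10: 6 × 7 × 3 = 126
Sorted descending: 560, 540, 486, 240, 224, 126, 105, 96, 70, 25.
The third-highest RPN is 486 (#8).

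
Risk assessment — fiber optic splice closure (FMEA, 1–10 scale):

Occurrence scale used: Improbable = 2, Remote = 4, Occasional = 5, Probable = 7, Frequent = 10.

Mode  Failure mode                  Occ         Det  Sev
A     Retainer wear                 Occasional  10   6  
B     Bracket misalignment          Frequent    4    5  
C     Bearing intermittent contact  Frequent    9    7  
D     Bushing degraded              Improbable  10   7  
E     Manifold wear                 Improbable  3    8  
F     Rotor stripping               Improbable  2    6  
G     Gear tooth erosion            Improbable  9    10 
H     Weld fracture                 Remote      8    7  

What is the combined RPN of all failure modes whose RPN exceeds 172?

RPN = Severity × Occurrence × Detection:
  A: 6 × 5 × 10 = 300
  B: 5 × 10 × 4 = 200
  C: 7 × 10 × 9 = 630
  D: 7 × 2 × 10 = 140
  E: 8 × 2 × 3 = 48
  F: 6 × 2 × 2 = 24
  G: 10 × 2 × 9 = 180
  H: 7 × 4 × 8 = 224
RPN > 172: A (300), B (200), C (630), G (180), H (224).
Sum: 300 + 200 + 630 + 180 + 224 = 1534.

1534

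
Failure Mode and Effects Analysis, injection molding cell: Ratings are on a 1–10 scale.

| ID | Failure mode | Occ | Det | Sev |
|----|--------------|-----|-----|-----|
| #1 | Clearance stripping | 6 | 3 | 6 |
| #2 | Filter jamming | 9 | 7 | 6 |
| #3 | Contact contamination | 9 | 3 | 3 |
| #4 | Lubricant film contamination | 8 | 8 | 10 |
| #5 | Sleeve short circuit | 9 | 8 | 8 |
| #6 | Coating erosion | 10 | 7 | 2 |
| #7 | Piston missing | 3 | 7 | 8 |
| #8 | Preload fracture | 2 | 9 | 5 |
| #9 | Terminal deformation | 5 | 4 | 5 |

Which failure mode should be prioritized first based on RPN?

RPN = Severity × Occurrence × Detection:
  #1: 6 × 6 × 3 = 108
  #2: 6 × 9 × 7 = 378
  #3: 3 × 9 × 3 = 81
  #4: 10 × 8 × 8 = 640
  #5: 8 × 9 × 8 = 576
  #6: 2 × 10 × 7 = 140
  #7: 8 × 3 × 7 = 168
  #8: 5 × 2 × 9 = 90
  #9: 5 × 5 × 4 = 100
Highest RPN is 640 → #4.

#4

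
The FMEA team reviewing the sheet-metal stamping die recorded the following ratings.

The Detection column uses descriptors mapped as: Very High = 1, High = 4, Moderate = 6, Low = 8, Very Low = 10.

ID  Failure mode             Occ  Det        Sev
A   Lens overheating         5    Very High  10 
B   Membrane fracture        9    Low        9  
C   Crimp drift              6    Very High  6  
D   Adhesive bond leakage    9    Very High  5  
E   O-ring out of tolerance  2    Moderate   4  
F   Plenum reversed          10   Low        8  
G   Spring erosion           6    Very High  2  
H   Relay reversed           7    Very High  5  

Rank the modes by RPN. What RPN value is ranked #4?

48

RPN = Severity × Occurrence × Detection:
  A: 10 × 5 × 1 = 50
  B: 9 × 9 × 8 = 648
  C: 6 × 6 × 1 = 36
  D: 5 × 9 × 1 = 45
  E: 4 × 2 × 6 = 48
  F: 8 × 10 × 8 = 640
  G: 2 × 6 × 1 = 12
  H: 5 × 7 × 1 = 35
Sorted descending: 648, 640, 50, 48, 45, 36, 35, 12.
The fourth-highest RPN is 48 (E).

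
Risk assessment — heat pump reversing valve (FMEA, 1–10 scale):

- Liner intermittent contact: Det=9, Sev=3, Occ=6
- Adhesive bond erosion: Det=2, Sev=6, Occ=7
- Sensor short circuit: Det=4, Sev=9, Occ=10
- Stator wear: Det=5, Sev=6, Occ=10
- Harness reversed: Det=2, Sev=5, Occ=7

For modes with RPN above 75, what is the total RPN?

RPN = Severity × Occurrence × Detection:
  Liner intermittent contact: 3 × 6 × 9 = 162
  Adhesive bond erosion: 6 × 7 × 2 = 84
  Sensor short circuit: 9 × 10 × 4 = 360
  Stator wear: 6 × 10 × 5 = 300
  Harness reversed: 5 × 7 × 2 = 70
RPN > 75: Liner intermittent contact (162), Adhesive bond erosion (84), Sensor short circuit (360), Stator wear (300).
Sum: 162 + 84 + 360 + 300 = 906.

906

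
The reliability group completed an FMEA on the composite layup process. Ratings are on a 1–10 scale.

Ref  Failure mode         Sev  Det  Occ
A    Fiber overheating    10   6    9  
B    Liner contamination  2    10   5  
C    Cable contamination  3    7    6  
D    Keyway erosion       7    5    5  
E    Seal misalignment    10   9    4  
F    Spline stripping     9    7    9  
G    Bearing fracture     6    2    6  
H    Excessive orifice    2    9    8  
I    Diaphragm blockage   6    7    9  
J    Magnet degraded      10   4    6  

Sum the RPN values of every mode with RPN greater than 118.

2530

RPN = Severity × Occurrence × Detection:
  A: 10 × 9 × 6 = 540
  B: 2 × 5 × 10 = 100
  C: 3 × 6 × 7 = 126
  D: 7 × 5 × 5 = 175
  E: 10 × 4 × 9 = 360
  F: 9 × 9 × 7 = 567
  G: 6 × 6 × 2 = 72
  H: 2 × 8 × 9 = 144
  I: 6 × 9 × 7 = 378
  J: 10 × 6 × 4 = 240
RPN > 118: A (540), C (126), D (175), E (360), F (567), H (144), I (378), J (240).
Sum: 540 + 126 + 175 + 360 + 567 + 144 + 378 + 240 = 2530.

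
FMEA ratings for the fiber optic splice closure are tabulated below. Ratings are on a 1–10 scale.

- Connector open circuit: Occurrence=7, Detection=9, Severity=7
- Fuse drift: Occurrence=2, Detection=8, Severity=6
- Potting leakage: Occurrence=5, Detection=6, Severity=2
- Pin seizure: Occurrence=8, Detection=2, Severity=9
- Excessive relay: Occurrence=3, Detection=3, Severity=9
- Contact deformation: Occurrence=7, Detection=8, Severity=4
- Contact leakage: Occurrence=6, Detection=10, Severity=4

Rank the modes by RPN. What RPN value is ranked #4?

RPN = Severity × Occurrence × Detection:
  Connector open circuit: 7 × 7 × 9 = 441
  Fuse drift: 6 × 2 × 8 = 96
  Potting leakage: 2 × 5 × 6 = 60
  Pin seizure: 9 × 8 × 2 = 144
  Excessive relay: 9 × 3 × 3 = 81
  Contact deformation: 4 × 7 × 8 = 224
  Contact leakage: 4 × 6 × 10 = 240
Sorted descending: 441, 240, 224, 144, 96, 81, 60.
The fourth-highest RPN is 144 (Pin seizure).

144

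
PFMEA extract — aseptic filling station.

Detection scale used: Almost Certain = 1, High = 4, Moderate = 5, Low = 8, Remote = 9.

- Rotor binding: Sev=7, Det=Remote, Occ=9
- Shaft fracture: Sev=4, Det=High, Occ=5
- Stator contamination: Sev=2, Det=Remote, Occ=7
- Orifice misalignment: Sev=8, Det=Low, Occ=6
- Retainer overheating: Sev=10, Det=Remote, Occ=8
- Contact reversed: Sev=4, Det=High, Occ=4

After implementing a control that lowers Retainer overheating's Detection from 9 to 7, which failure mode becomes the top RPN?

RPN = Severity × Occurrence × Detection:
  Rotor binding: 7 × 9 × 9 = 567
  Shaft fracture: 4 × 5 × 4 = 80
  Stator contamination: 2 × 7 × 9 = 126
  Orifice misalignment: 8 × 6 × 8 = 384
  Retainer overheating: 10 × 8 × 9 = 720
  Contact reversed: 4 × 4 × 4 = 64
After action: Retainer overheating → 10 × 8 × 7 = 560.
Revised RPNs: Rotor binding=567, Retainer overheating=560, Orifice misalignment=384, Stator contamination=126, Shaft fracture=80, Contact reversed=64.
Highest is now Rotor binding (567).

Rotor binding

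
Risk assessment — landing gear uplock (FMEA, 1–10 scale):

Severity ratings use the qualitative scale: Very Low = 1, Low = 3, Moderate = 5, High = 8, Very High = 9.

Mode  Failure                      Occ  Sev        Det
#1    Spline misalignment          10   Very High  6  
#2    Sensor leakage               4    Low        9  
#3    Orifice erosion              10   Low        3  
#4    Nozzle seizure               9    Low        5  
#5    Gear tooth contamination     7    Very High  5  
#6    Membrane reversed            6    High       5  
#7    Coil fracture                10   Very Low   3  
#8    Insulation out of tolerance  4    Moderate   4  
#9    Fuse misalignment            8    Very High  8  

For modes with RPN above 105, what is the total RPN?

1914

RPN = Severity × Occurrence × Detection:
  #1: 9 × 10 × 6 = 540
  #2: 3 × 4 × 9 = 108
  #3: 3 × 10 × 3 = 90
  #4: 3 × 9 × 5 = 135
  #5: 9 × 7 × 5 = 315
  #6: 8 × 6 × 5 = 240
  #7: 1 × 10 × 3 = 30
  #8: 5 × 4 × 4 = 80
  #9: 9 × 8 × 8 = 576
RPN > 105: #1 (540), #2 (108), #4 (135), #5 (315), #6 (240), #9 (576).
Sum: 540 + 108 + 135 + 315 + 240 + 576 = 1914.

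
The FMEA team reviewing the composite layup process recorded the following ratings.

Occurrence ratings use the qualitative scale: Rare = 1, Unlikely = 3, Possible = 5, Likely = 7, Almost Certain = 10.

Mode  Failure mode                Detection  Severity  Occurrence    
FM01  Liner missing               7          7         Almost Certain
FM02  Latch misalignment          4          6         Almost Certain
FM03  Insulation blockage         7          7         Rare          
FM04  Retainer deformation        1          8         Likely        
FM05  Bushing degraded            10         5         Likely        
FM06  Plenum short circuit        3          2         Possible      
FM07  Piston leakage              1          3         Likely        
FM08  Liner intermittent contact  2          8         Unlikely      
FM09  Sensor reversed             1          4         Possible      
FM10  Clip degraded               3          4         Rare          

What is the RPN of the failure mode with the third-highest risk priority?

RPN = Severity × Occurrence × Detection:
  FM01: 7 × 10 × 7 = 490
  FM02: 6 × 10 × 4 = 240
  FM03: 7 × 1 × 7 = 49
  FM04: 8 × 7 × 1 = 56
  FM05: 5 × 7 × 10 = 350
  FM06: 2 × 5 × 3 = 30
  FM07: 3 × 7 × 1 = 21
  FM08: 8 × 3 × 2 = 48
  FM09: 4 × 5 × 1 = 20
  FM10: 4 × 1 × 3 = 12
Sorted descending: 490, 350, 240, 56, 49, 48, 30, 21, 20, 12.
The third-highest RPN is 240 (FM02).

240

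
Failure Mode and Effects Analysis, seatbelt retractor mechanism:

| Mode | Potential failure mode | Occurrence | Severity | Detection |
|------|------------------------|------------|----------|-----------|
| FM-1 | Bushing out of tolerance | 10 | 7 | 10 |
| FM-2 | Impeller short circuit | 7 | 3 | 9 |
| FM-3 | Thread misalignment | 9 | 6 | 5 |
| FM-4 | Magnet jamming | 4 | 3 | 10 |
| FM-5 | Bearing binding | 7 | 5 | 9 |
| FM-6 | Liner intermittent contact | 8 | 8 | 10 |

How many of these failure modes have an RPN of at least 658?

1

RPN = Severity × Occurrence × Detection:
  FM-1: 7 × 10 × 10 = 700
  FM-2: 3 × 7 × 9 = 189
  FM-3: 6 × 9 × 5 = 270
  FM-4: 3 × 4 × 10 = 120
  FM-5: 5 × 7 × 9 = 315
  FM-6: 8 × 8 × 10 = 640
Modes with RPN ≥ 658: FM-1 (700) → 1.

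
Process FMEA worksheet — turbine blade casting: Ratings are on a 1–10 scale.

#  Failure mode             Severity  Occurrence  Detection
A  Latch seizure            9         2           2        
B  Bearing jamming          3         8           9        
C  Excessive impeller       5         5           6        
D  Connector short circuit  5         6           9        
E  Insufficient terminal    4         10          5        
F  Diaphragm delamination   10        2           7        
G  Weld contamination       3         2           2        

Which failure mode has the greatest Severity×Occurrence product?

E

Criticality = Severity × Occurrence:
  A: 9 × 2 = 18
  B: 3 × 8 = 24
  C: 5 × 5 = 25
  D: 5 × 6 = 30
  E: 4 × 10 = 40
  F: 10 × 2 = 20
  G: 3 × 2 = 6
Highest criticality is 40 → E.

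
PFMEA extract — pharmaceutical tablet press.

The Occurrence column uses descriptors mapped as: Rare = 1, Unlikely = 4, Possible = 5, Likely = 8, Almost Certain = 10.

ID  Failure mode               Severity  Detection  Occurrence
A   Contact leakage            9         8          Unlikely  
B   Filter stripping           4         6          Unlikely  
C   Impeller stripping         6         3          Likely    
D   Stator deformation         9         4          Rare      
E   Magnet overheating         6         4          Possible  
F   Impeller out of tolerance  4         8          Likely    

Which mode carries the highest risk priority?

A

RPN = Severity × Occurrence × Detection:
  A: 9 × 4 × 8 = 288
  B: 4 × 4 × 6 = 96
  C: 6 × 8 × 3 = 144
  D: 9 × 1 × 4 = 36
  E: 6 × 5 × 4 = 120
  F: 4 × 8 × 8 = 256
Highest RPN is 288 → A.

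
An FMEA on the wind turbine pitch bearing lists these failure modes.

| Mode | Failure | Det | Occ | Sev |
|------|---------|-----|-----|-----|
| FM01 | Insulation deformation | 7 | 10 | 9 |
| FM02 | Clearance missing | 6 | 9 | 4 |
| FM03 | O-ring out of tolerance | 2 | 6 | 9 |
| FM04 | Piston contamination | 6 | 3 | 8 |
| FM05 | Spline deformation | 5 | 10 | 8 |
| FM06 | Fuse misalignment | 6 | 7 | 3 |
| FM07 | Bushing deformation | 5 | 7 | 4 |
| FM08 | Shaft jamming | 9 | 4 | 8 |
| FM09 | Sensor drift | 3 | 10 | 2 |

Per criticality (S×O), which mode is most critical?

Criticality = Severity × Occurrence:
  FM01: 9 × 10 = 90
  FM02: 4 × 9 = 36
  FM03: 9 × 6 = 54
  FM04: 8 × 3 = 24
  FM05: 8 × 10 = 80
  FM06: 3 × 7 = 21
  FM07: 4 × 7 = 28
  FM08: 8 × 4 = 32
  FM09: 2 × 10 = 20
Highest criticality is 90 → FM01.

FM01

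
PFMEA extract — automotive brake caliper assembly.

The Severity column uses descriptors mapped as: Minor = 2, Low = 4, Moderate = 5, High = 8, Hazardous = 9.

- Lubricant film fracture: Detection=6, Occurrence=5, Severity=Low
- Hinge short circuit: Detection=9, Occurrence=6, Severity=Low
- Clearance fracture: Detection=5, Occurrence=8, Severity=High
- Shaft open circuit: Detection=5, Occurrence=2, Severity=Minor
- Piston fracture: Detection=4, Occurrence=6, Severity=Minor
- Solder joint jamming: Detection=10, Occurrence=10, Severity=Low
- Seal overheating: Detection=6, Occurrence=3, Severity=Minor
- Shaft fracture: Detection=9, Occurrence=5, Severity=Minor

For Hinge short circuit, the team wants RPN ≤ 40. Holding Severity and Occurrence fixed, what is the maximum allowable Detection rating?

1

Hinge short circuit: S=4, O=6, D=9 → current RPN = 216.
Fixed product = 24. Need 24 × D ≤ 40, so D ≤ 40/24 = 1.67.
Maximum integer Detection rating = 1 (gives RPN 24; D=2 would give 48 > 40).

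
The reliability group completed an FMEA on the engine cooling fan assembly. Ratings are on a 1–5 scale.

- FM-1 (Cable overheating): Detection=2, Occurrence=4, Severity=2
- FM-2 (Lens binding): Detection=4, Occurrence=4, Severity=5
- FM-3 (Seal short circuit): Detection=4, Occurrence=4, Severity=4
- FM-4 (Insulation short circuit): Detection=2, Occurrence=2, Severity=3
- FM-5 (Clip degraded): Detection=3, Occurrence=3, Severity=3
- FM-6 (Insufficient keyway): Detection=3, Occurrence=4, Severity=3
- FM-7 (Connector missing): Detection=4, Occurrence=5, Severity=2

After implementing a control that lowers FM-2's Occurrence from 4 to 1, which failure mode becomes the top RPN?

FM-3

RPN = Severity × Occurrence × Detection:
  FM-1: 2 × 4 × 2 = 16
  FM-2: 5 × 4 × 4 = 80
  FM-3: 4 × 4 × 4 = 64
  FM-4: 3 × 2 × 2 = 12
  FM-5: 3 × 3 × 3 = 27
  FM-6: 3 × 4 × 3 = 36
  FM-7: 2 × 5 × 4 = 40
After action: FM-2 → 5 × 1 × 4 = 20.
Revised RPNs: FM-3=64, FM-7=40, FM-6=36, FM-5=27, FM-2=20, FM-1=16, FM-4=12.
Highest is now FM-3 (64).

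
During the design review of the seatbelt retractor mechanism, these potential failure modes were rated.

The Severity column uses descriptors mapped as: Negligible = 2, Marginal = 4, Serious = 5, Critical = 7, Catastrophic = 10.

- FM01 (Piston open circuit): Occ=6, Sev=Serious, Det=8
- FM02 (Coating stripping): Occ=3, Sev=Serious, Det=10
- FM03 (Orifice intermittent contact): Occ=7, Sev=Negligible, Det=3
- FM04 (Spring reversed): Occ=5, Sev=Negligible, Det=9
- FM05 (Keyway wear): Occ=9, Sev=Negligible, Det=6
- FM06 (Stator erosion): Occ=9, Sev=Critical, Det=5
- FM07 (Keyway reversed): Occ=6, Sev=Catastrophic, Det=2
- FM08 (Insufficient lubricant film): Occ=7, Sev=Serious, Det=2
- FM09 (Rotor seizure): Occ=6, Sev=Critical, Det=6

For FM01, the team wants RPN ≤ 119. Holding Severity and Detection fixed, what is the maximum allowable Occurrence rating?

FM01: S=5, O=6, D=8 → current RPN = 240.
Fixed product = 40. Need 40 × O ≤ 119, so O ≤ 119/40 = 2.98.
Maximum integer Occurrence rating = 2 (gives RPN 80; O=3 would give 120 > 119).

2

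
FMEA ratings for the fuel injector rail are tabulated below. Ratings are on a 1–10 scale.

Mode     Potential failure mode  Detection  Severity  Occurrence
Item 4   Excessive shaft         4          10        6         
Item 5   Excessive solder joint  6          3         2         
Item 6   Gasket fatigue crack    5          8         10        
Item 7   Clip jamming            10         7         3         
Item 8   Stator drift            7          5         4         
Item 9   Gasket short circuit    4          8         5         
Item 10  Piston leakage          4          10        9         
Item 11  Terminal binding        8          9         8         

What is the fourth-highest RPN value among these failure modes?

240

RPN = Severity × Occurrence × Detection:
  Item 4: 10 × 6 × 4 = 240
  Item 5: 3 × 2 × 6 = 36
  Item 6: 8 × 10 × 5 = 400
  Item 7: 7 × 3 × 10 = 210
  Item 8: 5 × 4 × 7 = 140
  Item 9: 8 × 5 × 4 = 160
  Item 10: 10 × 9 × 4 = 360
  Item 11: 9 × 8 × 8 = 576
Sorted descending: 576, 400, 360, 240, 210, 160, 140, 36.
The fourth-highest RPN is 240 (Item 4).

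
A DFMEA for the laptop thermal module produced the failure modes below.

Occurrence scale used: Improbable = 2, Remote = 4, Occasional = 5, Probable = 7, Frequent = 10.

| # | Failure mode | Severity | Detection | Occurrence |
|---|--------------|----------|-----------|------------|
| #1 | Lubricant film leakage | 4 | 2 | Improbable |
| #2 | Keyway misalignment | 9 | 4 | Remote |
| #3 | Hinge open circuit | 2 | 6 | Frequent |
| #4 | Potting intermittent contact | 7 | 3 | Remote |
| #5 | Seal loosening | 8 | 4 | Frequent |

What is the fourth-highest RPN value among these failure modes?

RPN = Severity × Occurrence × Detection:
  #1: 4 × 2 × 2 = 16
  #2: 9 × 4 × 4 = 144
  #3: 2 × 10 × 6 = 120
  #4: 7 × 4 × 3 = 84
  #5: 8 × 10 × 4 = 320
Sorted descending: 320, 144, 120, 84, 16.
The fourth-highest RPN is 84 (#4).

84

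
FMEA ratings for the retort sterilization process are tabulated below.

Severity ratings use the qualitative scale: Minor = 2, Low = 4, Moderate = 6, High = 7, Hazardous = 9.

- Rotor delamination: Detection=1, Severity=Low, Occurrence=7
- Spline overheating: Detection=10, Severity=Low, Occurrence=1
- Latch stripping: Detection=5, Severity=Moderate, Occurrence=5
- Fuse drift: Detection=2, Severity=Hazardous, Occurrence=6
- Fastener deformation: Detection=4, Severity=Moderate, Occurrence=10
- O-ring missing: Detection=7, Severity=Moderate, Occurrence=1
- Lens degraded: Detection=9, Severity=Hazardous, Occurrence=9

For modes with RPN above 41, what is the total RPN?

RPN = Severity × Occurrence × Detection:
  Rotor delamination: 4 × 7 × 1 = 28
  Spline overheating: 4 × 1 × 10 = 40
  Latch stripping: 6 × 5 × 5 = 150
  Fuse drift: 9 × 6 × 2 = 108
  Fastener deformation: 6 × 10 × 4 = 240
  O-ring missing: 6 × 1 × 7 = 42
  Lens degraded: 9 × 9 × 9 = 729
RPN > 41: Latch stripping (150), Fuse drift (108), Fastener deformation (240), O-ring missing (42), Lens degraded (729).
Sum: 150 + 108 + 240 + 42 + 729 = 1269.

1269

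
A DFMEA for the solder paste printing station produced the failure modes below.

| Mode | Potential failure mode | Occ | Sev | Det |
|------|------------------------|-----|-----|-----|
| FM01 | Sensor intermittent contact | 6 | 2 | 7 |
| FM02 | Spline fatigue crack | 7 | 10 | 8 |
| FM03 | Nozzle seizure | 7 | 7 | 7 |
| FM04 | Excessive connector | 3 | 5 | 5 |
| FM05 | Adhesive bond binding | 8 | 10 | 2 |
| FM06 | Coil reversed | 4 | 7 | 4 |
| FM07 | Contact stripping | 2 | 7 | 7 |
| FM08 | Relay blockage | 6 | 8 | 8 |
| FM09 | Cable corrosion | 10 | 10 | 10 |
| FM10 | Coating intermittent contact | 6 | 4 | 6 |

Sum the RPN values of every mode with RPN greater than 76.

2885

RPN = Severity × Occurrence × Detection:
  FM01: 2 × 6 × 7 = 84
  FM02: 10 × 7 × 8 = 560
  FM03: 7 × 7 × 7 = 343
  FM04: 5 × 3 × 5 = 75
  FM05: 10 × 8 × 2 = 160
  FM06: 7 × 4 × 4 = 112
  FM07: 7 × 2 × 7 = 98
  FM08: 8 × 6 × 8 = 384
  FM09: 10 × 10 × 10 = 1000
  FM10: 4 × 6 × 6 = 144
RPN > 76: FM01 (84), FM02 (560), FM03 (343), FM05 (160), FM06 (112), FM07 (98), FM08 (384), FM09 (1000), FM10 (144).
Sum: 84 + 560 + 343 + 160 + 112 + 98 + 384 + 1000 + 144 = 2885.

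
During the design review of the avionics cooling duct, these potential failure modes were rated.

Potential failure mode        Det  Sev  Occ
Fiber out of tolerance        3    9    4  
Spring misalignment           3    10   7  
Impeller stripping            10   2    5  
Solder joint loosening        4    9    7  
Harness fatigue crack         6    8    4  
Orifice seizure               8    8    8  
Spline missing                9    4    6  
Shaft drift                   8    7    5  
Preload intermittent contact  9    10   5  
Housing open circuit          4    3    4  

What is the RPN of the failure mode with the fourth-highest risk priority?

252

RPN = Severity × Occurrence × Detection:
  Fiber out of tolerance: 9 × 4 × 3 = 108
  Spring misalignment: 10 × 7 × 3 = 210
  Impeller stripping: 2 × 5 × 10 = 100
  Solder joint loosening: 9 × 7 × 4 = 252
  Harness fatigue crack: 8 × 4 × 6 = 192
  Orifice seizure: 8 × 8 × 8 = 512
  Spline missing: 4 × 6 × 9 = 216
  Shaft drift: 7 × 5 × 8 = 280
  Preload intermittent contact: 10 × 5 × 9 = 450
  Housing open circuit: 3 × 4 × 4 = 48
Sorted descending: 512, 450, 280, 252, 216, 210, 192, 108, 100, 48.
The fourth-highest RPN is 252 (Solder joint loosening).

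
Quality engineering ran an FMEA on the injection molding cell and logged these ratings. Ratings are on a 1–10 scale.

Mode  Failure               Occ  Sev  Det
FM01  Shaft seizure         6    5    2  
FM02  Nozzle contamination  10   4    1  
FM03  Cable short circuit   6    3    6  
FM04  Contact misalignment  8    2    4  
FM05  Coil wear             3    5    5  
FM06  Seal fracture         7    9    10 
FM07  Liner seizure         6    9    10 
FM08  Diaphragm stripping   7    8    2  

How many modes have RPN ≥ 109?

3

RPN = Severity × Occurrence × Detection:
  FM01: 5 × 6 × 2 = 60
  FM02: 4 × 10 × 1 = 40
  FM03: 3 × 6 × 6 = 108
  FM04: 2 × 8 × 4 = 64
  FM05: 5 × 3 × 5 = 75
  FM06: 9 × 7 × 10 = 630
  FM07: 9 × 6 × 10 = 540
  FM08: 8 × 7 × 2 = 112
Modes with RPN ≥ 109: FM06 (630), FM07 (540), FM08 (112) → 3.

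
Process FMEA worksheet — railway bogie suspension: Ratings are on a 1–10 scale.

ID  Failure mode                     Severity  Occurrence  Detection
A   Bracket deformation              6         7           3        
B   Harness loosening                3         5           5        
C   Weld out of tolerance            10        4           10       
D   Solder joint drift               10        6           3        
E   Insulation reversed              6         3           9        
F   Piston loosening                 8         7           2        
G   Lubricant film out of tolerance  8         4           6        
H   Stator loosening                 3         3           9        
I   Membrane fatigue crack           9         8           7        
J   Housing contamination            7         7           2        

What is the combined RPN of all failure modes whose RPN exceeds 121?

1564

RPN = Severity × Occurrence × Detection:
  A: 6 × 7 × 3 = 126
  B: 3 × 5 × 5 = 75
  C: 10 × 4 × 10 = 400
  D: 10 × 6 × 3 = 180
  E: 6 × 3 × 9 = 162
  F: 8 × 7 × 2 = 112
  G: 8 × 4 × 6 = 192
  H: 3 × 3 × 9 = 81
  I: 9 × 8 × 7 = 504
  J: 7 × 7 × 2 = 98
RPN > 121: A (126), C (400), D (180), E (162), G (192), I (504).
Sum: 126 + 400 + 180 + 162 + 192 + 504 = 1564.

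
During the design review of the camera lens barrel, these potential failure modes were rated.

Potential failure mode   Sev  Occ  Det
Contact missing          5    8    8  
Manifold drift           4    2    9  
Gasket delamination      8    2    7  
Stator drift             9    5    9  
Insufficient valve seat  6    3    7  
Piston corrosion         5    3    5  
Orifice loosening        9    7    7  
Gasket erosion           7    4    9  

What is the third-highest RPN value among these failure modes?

RPN = Severity × Occurrence × Detection:
  Contact missing: 5 × 8 × 8 = 320
  Manifold drift: 4 × 2 × 9 = 72
  Gasket delamination: 8 × 2 × 7 = 112
  Stator drift: 9 × 5 × 9 = 405
  Insufficient valve seat: 6 × 3 × 7 = 126
  Piston corrosion: 5 × 3 × 5 = 75
  Orifice loosening: 9 × 7 × 7 = 441
  Gasket erosion: 7 × 4 × 9 = 252
Sorted descending: 441, 405, 320, 252, 126, 112, 75, 72.
The third-highest RPN is 320 (Contact missing).

320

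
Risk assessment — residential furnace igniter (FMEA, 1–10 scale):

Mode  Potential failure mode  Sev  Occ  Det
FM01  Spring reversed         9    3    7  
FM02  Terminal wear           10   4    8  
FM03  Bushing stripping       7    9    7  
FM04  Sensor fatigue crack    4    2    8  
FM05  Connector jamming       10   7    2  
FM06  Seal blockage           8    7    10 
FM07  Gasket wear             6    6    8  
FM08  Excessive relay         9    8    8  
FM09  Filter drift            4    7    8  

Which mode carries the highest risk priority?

RPN = Severity × Occurrence × Detection:
  FM01: 9 × 3 × 7 = 189
  FM02: 10 × 4 × 8 = 320
  FM03: 7 × 9 × 7 = 441
  FM04: 4 × 2 × 8 = 64
  FM05: 10 × 7 × 2 = 140
  FM06: 8 × 7 × 10 = 560
  FM07: 6 × 6 × 8 = 288
  FM08: 9 × 8 × 8 = 576
  FM09: 4 × 7 × 8 = 224
Highest RPN is 576 → FM08.

FM08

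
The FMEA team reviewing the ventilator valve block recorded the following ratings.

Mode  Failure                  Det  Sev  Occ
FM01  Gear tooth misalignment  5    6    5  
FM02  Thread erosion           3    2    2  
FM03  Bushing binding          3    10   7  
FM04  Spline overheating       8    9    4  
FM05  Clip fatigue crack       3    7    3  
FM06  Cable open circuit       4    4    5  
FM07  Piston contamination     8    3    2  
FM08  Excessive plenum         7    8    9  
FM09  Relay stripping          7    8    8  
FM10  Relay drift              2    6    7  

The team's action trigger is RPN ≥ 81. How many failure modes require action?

6

RPN = Severity × Occurrence × Detection:
  FM01: 6 × 5 × 5 = 150
  FM02: 2 × 2 × 3 = 12
  FM03: 10 × 7 × 3 = 210
  FM04: 9 × 4 × 8 = 288
  FM05: 7 × 3 × 3 = 63
  FM06: 4 × 5 × 4 = 80
  FM07: 3 × 2 × 8 = 48
  FM08: 8 × 9 × 7 = 504
  FM09: 8 × 8 × 7 = 448
  FM10: 6 × 7 × 2 = 84
Modes with RPN ≥ 81: FM01 (150), FM03 (210), FM04 (288), FM08 (504), FM09 (448), FM10 (84) → 6.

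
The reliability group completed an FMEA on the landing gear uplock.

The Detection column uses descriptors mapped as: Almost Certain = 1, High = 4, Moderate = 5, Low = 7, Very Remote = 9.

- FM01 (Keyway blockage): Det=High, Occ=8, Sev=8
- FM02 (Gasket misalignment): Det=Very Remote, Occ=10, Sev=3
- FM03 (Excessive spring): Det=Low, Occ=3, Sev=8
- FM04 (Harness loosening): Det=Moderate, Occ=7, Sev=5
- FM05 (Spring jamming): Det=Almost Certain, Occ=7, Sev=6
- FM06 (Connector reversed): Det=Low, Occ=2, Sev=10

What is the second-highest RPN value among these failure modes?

RPN = Severity × Occurrence × Detection:
  FM01: 8 × 8 × 4 = 256
  FM02: 3 × 10 × 9 = 270
  FM03: 8 × 3 × 7 = 168
  FM04: 5 × 7 × 5 = 175
  FM05: 6 × 7 × 1 = 42
  FM06: 10 × 2 × 7 = 140
Sorted descending: 270, 256, 175, 168, 140, 42.
The second-highest RPN is 256 (FM01).

256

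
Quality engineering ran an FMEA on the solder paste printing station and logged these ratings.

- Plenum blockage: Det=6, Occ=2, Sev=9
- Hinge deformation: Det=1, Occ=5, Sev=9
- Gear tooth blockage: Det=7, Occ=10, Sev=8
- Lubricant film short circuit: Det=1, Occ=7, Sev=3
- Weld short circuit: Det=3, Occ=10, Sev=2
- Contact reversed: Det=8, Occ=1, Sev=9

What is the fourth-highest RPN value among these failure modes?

60

RPN = Severity × Occurrence × Detection:
  Plenum blockage: 9 × 2 × 6 = 108
  Hinge deformation: 9 × 5 × 1 = 45
  Gear tooth blockage: 8 × 10 × 7 = 560
  Lubricant film short circuit: 3 × 7 × 1 = 21
  Weld short circuit: 2 × 10 × 3 = 60
  Contact reversed: 9 × 1 × 8 = 72
Sorted descending: 560, 108, 72, 60, 45, 21.
The fourth-highest RPN is 60 (Weld short circuit).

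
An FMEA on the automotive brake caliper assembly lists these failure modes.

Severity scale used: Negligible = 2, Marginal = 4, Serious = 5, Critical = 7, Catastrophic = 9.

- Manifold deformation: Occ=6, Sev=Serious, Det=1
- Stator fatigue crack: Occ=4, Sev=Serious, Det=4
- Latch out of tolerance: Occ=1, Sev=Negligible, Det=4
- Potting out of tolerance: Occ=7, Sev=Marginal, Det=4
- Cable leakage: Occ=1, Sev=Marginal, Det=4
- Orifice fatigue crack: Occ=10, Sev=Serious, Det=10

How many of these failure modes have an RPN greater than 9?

5

RPN = Severity × Occurrence × Detection:
  Manifold deformation: 5 × 6 × 1 = 30
  Stator fatigue crack: 5 × 4 × 4 = 80
  Latch out of tolerance: 2 × 1 × 4 = 8
  Potting out of tolerance: 4 × 7 × 4 = 112
  Cable leakage: 4 × 1 × 4 = 16
  Orifice fatigue crack: 5 × 10 × 10 = 500
Modes with RPN > 9: Manifold deformation (30), Stator fatigue crack (80), Potting out of tolerance (112), Cable leakage (16), Orifice fatigue crack (500) → 5.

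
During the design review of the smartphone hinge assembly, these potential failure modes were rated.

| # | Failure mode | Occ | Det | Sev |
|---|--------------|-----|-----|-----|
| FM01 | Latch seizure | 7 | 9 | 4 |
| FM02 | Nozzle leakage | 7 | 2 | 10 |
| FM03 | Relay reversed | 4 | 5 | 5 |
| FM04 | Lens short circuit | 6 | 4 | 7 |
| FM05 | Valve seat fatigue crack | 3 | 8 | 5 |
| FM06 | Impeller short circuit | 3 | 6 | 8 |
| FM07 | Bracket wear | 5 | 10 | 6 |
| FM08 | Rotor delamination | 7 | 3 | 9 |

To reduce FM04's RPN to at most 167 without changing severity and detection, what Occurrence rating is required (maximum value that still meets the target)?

FM04: S=7, O=6, D=4 → current RPN = 168.
Fixed product = 28. Need 28 × O ≤ 167, so O ≤ 167/28 = 5.96.
Maximum integer Occurrence rating = 5 (gives RPN 140; O=6 would give 168 > 167).

5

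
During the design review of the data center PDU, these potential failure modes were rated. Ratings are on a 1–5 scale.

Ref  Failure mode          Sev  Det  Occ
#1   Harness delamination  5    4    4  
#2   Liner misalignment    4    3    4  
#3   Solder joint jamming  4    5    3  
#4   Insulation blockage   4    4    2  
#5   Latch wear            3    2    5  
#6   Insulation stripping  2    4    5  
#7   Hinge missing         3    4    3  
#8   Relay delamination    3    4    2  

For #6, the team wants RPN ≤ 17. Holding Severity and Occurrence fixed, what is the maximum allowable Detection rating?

1

#6: S=2, O=5, D=4 → current RPN = 40.
Fixed product = 10. Need 10 × D ≤ 17, so D ≤ 17/10 = 1.70.
Maximum integer Detection rating = 1 (gives RPN 10; D=2 would give 20 > 17).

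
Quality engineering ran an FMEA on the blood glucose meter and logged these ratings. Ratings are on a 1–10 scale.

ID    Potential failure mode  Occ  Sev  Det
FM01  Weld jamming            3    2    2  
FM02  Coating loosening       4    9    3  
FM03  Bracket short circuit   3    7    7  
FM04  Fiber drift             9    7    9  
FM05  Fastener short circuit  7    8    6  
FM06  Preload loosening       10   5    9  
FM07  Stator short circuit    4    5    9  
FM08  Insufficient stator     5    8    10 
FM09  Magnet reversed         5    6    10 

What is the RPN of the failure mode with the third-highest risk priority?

RPN = Severity × Occurrence × Detection:
  FM01: 2 × 3 × 2 = 12
  FM02: 9 × 4 × 3 = 108
  FM03: 7 × 3 × 7 = 147
  FM04: 7 × 9 × 9 = 567
  FM05: 8 × 7 × 6 = 336
  FM06: 5 × 10 × 9 = 450
  FM07: 5 × 4 × 9 = 180
  FM08: 8 × 5 × 10 = 400
  FM09: 6 × 5 × 10 = 300
Sorted descending: 567, 450, 400, 336, 300, 180, 147, 108, 12.
The third-highest RPN is 400 (FM08).

400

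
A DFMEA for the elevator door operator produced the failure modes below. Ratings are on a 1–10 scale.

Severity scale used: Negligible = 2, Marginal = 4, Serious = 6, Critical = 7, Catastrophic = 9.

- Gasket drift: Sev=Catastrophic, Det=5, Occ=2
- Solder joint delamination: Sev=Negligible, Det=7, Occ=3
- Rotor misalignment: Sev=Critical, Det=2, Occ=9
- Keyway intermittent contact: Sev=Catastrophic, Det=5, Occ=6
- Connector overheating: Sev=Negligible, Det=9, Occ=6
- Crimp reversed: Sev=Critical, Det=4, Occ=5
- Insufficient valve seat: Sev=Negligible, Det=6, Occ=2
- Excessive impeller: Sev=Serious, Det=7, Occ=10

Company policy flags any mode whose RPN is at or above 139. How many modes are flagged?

RPN = Severity × Occurrence × Detection:
  Gasket drift: 9 × 2 × 5 = 90
  Solder joint delamination: 2 × 3 × 7 = 42
  Rotor misalignment: 7 × 9 × 2 = 126
  Keyway intermittent contact: 9 × 6 × 5 = 270
  Connector overheating: 2 × 6 × 9 = 108
  Crimp reversed: 7 × 5 × 4 = 140
  Insufficient valve seat: 2 × 2 × 6 = 24
  Excessive impeller: 6 × 10 × 7 = 420
Modes with RPN ≥ 139: Keyway intermittent contact (270), Crimp reversed (140), Excessive impeller (420) → 3.

3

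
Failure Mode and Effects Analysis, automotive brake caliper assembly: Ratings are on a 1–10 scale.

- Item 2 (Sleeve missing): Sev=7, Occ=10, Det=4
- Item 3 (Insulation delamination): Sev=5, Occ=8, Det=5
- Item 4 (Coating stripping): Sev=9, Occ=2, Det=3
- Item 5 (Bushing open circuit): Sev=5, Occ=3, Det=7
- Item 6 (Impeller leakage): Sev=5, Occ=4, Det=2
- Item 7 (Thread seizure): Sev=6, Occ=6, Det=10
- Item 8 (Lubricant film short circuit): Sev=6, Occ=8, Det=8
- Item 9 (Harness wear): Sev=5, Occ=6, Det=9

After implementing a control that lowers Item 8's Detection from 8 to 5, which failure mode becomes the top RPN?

RPN = Severity × Occurrence × Detection:
  Item 2: 7 × 10 × 4 = 280
  Item 3: 5 × 8 × 5 = 200
  Item 4: 9 × 2 × 3 = 54
  Item 5: 5 × 3 × 7 = 105
  Item 6: 5 × 4 × 2 = 40
  Item 7: 6 × 6 × 10 = 360
  Item 8: 6 × 8 × 8 = 384
  Item 9: 5 × 6 × 9 = 270
After action: Item 8 → 6 × 8 × 5 = 240.
Revised RPNs: Item 7=360, Item 2=280, Item 9=270, Item 8=240, Item 3=200, Item 5=105, Item 4=54, Item 6=40.
Highest is now Item 7 (360).

Item 7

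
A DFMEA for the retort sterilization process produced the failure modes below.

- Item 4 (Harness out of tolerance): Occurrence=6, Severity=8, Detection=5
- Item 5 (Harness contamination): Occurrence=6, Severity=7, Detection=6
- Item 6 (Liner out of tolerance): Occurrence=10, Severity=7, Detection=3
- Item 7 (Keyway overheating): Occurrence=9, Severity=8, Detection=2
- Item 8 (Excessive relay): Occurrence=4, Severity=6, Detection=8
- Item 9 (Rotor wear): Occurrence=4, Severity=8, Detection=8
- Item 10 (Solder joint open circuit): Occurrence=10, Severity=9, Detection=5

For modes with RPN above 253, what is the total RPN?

RPN = Severity × Occurrence × Detection:
  Item 4: 8 × 6 × 5 = 240
  Item 5: 7 × 6 × 6 = 252
  Item 6: 7 × 10 × 3 = 210
  Item 7: 8 × 9 × 2 = 144
  Item 8: 6 × 4 × 8 = 192
  Item 9: 8 × 4 × 8 = 256
  Item 10: 9 × 10 × 5 = 450
RPN > 253: Item 9 (256), Item 10 (450).
Sum: 256 + 450 = 706.

706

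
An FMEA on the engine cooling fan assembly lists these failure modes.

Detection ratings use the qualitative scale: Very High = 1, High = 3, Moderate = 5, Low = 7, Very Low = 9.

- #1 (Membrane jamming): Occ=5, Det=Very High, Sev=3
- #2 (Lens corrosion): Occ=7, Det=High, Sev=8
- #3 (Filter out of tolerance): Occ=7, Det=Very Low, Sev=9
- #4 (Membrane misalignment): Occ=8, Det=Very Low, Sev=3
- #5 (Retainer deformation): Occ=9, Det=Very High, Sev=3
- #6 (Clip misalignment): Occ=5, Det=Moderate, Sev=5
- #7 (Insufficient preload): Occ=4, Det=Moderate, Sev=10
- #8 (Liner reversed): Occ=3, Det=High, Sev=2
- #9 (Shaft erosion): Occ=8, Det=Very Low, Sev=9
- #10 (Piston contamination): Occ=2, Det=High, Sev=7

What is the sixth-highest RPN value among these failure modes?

RPN = Severity × Occurrence × Detection:
  #1: 3 × 5 × 1 = 15
  #2: 8 × 7 × 3 = 168
  #3: 9 × 7 × 9 = 567
  #4: 3 × 8 × 9 = 216
  #5: 3 × 9 × 1 = 27
  #6: 5 × 5 × 5 = 125
  #7: 10 × 4 × 5 = 200
  #8: 2 × 3 × 3 = 18
  #9: 9 × 8 × 9 = 648
  #10: 7 × 2 × 3 = 42
Sorted descending: 648, 567, 216, 200, 168, 125, 42, 27, 18, 15.
The sixth-highest RPN is 125 (#6).

125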